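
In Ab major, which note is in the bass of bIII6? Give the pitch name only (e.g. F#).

Eb

bIII in Ab major has root Cb; the chord is Cb-Eb-Gb.
The figure 6 means first inversion — the third is in the bass.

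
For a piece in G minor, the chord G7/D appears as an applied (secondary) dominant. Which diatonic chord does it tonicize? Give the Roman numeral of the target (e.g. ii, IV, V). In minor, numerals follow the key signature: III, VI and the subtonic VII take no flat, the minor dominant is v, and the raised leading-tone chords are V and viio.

The chord is a dominant seventh chord on G.
A dominant resolves down a perfect fifth: G → C. In G minor, C is scale degree 4, i.e. iv.

iv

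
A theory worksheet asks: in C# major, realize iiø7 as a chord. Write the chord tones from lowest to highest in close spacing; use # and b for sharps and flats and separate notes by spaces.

D# F# A C#

iiø7 is the half-diminished supertonic seventh, borrowed from the parallel minor. In C# major that root is D#.
So the chord is D#-F#-A-C#, a half-diminished seventh chord.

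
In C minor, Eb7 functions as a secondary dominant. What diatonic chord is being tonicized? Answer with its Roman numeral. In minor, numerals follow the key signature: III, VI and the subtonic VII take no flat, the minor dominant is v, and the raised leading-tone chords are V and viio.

VI

The chord is a dominant seventh chord on Eb.
A dominant resolves down a perfect fifth: Eb → Ab. In C minor, Ab is scale degree 6, i.e. VI.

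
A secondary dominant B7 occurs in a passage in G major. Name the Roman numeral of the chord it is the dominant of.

vi

The chord is a dominant seventh chord on B.
A dominant resolves down a perfect fifth: B → E. In G major, E is scale degree 6, i.e. vi.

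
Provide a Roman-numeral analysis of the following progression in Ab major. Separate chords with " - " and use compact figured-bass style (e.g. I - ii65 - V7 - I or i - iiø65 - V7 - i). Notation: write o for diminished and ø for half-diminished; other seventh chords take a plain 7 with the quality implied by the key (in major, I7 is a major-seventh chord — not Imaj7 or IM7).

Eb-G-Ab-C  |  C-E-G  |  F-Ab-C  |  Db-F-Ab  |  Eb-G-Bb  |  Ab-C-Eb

I43 - V/vi - vi - IV - V - I

Eb-G-Ab-C: root Ab is the tonic; major seventh chord there is I43.
C-E-G: a major triad on C, the applied dominant of vi → V/vi.
F-Ab-C: root F is the submediant; minor triad there is vi.
Db-F-Ab: major triad on Db = scale degree 4 → IV.
Eb-G-Bb: major triad on Eb = scale degree 5 → V.
Ab-C-Eb: major triad on Ab = scale degree 1 → I.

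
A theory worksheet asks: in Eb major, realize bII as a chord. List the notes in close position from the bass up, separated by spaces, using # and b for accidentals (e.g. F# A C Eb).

Fb Ab Cb

bII is the Neapolitan chord — a major triad on the lowered second degree. In Eb major that root is Fb.
So the chord is Fb-Ab-Cb, a major triad.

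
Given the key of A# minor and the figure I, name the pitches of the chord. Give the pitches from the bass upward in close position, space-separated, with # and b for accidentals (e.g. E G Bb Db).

A# C## E#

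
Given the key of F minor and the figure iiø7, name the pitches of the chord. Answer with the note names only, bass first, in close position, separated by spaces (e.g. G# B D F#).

G Bb Db F

The numeral's case and figure indicate a half-diminished seventh chord. In F minor its root, the supertonic, is G.
That chord is spelled G-Bb-Db-F.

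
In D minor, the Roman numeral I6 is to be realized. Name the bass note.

I in D minor has root D; the chord is D-F#-A.
The figure 6 means first inversion — the third is in the bass.

F#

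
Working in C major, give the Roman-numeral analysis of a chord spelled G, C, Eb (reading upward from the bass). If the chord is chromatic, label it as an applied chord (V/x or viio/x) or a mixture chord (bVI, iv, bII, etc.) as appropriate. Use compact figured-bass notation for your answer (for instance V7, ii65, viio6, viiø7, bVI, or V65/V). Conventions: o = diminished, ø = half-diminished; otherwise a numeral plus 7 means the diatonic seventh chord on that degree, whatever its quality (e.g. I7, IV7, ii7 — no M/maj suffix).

i64

The pitches C-Eb-G form a minor triad rooted on C.
C is the first degree of C major. This is the minor tonic, borrowed from the parallel minor.
With G in the bass the chord is in second inversion, so the figured bass is 64.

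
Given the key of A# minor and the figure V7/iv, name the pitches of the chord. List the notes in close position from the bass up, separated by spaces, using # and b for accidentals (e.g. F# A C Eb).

The slash means an applied dominant: we want the dominant of iv. In A# minor, iv is D# minor, and its dominant is built on A#.
Building a dominant seventh chord on A# gives A#-C##-E#-G#.

A# C## E# G#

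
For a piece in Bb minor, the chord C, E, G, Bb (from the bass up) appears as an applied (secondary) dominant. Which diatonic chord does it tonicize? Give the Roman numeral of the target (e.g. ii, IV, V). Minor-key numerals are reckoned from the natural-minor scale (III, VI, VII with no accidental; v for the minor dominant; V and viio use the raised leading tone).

V

The chord is a dominant seventh chord on C.
A dominant resolves down a perfect fifth: C → F. In Bb minor, F is scale degree 5, i.e. V.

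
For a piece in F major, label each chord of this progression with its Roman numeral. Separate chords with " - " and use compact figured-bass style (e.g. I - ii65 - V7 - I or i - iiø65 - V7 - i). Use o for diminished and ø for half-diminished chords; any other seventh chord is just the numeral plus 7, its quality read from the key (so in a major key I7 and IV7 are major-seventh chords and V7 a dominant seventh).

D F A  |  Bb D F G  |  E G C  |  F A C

vi - ii65 - V6 - I

D-F-A: root D is the submediant; minor triad there is vi.
Bb-D-F-G: root G is the supertonic; minor seventh chord there is ii65.
E-G-C: root C is the dominant; major triad there is V6.
F-A-C has root F, degree 1 in F major, so I.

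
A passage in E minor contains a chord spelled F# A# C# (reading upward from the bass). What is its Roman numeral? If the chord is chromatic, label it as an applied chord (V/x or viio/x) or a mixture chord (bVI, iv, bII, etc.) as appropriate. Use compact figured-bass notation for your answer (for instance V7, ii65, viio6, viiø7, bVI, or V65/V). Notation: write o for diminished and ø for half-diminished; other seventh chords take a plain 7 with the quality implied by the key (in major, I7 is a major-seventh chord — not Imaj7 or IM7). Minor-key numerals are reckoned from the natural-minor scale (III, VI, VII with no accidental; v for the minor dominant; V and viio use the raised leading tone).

V/V

The pitches F#-A#-C# form a major triad rooted on F#.
F# is not a diatonic chord root with this quality in E minor, but it lies a perfect fifth above B (V), so the chord functions as an applied dominant of V.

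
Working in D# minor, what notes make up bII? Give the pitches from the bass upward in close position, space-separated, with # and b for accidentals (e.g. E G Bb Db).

E G# B

Scale degree 2 in D# minor is E#; lowering it a half step gives E. bII is the Neapolitan chord — a major triad on the lowered second degree.
So the chord is E-G#-B, a major triad.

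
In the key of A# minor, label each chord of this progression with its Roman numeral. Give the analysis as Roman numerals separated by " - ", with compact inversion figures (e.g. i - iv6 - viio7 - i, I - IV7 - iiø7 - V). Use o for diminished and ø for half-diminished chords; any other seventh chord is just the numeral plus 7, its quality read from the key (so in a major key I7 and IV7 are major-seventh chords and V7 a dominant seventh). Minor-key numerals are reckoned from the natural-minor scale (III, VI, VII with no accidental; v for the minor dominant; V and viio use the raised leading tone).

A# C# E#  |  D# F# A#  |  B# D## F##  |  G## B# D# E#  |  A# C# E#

i - iv - V/V - V65 - i

A#-C#-E# has root A#, degree 1 in A# minor, so i.
D#-F#-A#: root D# is the subdominant; minor triad there is iv.
B#-D##-F## is the secondary dominant of V (major triad on B#): V/V.
G##-B#-D#-E#: dominant seventh chord on E# = scale degree 5 → V65.
A#-C#-E#: minor triad on A# = scale degree 1 → i.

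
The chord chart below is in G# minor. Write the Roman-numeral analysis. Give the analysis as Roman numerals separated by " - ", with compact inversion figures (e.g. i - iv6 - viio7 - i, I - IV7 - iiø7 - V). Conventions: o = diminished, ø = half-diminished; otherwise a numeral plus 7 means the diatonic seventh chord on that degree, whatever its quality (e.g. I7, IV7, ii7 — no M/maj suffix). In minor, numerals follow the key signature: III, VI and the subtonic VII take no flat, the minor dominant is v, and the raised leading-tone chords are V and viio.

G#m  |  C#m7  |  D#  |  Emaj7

i - iv7 - V - VI7

G#m has root G#, degree 1 in G# minor, so i.
C#m7: minor seventh chord on C# = scale degree 4 → iv7.
D#: major triad on D# = scale degree 5 → V.
Emaj7: major seventh chord on E = scale degree 6 → VI7.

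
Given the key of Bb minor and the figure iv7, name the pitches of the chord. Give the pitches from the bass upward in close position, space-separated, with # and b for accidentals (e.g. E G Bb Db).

Eb Gb Bb Db

In Bb minor, the fourth degree is Eb, and the diatonic chord built there is a minor seventh chord.
That chord is spelled Eb-Gb-Bb-Db.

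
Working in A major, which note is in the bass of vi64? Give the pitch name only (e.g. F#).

C#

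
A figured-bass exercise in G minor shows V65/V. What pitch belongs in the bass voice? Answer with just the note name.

C#

The applied chord V65/V is rooted on A: A-C#-E-G.
The figure 65 means first inversion — the third is in the bass.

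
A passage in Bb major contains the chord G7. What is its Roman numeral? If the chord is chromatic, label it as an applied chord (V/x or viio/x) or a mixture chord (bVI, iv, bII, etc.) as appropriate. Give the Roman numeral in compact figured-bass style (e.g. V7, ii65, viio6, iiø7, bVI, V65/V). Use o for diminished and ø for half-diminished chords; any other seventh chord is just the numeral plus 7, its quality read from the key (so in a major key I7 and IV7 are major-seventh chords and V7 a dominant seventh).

V7/ii

The pitches G-B-D-F form a dominant seventh chord rooted on G.
G is not a diatonic chord root with this quality in Bb major, but it lies a perfect fifth above C (ii), so the chord functions as an applied dominant of ii.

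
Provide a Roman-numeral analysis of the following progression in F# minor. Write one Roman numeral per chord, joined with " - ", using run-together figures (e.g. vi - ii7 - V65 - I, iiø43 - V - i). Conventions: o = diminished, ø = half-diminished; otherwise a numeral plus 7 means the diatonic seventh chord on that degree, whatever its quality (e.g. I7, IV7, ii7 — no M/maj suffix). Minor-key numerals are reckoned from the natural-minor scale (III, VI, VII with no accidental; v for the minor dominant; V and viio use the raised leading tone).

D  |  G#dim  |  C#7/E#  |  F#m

VI - iio - V65 - i

D: root D is the submediant; major triad there is VI.
G#dim: root G# is the supertonic; diminished triad there is iio.
C#7/E#: root C# is the dominant; dominant seventh chord there is V65.
F#m: minor triad on F# = scale degree 1 → i.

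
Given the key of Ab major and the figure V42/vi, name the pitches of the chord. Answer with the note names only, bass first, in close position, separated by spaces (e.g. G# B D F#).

Bb C E G

V42/vi is a secondary dominant — the dominant seventh of vi. vi in Ab major is F, so the applied chord's root is C, a perfect fifth above.
Building a dominant seventh chord on C gives C-E-G-Bb.
The figured bass 42 indicates third inversion, placing the seventh (Bb) in the bass: Bb-C-E-G.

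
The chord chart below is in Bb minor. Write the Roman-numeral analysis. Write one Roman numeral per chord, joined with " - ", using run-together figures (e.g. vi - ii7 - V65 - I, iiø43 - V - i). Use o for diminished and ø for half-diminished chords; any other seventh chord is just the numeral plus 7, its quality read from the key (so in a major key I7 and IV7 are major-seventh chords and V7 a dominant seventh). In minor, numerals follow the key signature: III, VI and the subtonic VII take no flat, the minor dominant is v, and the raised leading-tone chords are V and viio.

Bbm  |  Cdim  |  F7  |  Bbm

Bbm: root Bb is the tonic; minor triad there is i.
Cdim: root C is the supertonic; diminished triad there is iio.
F7: dominant seventh chord on F = scale degree 5 → V7.
Bbm: minor triad on Bb = scale degree 1 → i.

i - iio - V7 - i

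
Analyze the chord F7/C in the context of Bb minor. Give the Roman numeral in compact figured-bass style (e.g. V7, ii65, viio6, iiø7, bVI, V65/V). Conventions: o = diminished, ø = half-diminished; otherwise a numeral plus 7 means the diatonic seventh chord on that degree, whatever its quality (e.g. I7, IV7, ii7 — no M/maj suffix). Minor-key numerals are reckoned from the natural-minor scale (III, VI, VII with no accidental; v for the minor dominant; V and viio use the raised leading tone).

V43

The pitches F-A-C-Eb form a dominant seventh chord rooted on F.
In Bb minor, F is the dominant; the diatonic dominant seventh chord there is V7.
With C in the bass the chord is in second inversion, so the figured bass is 43.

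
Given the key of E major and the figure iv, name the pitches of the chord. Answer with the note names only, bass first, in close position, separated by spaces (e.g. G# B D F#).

A C E

Scale degree 4 in E major is A; here the chord built on it is altered to a minor triad. iv is the minor subdominant, borrowed from the parallel minor.
So the chord is A-C-E.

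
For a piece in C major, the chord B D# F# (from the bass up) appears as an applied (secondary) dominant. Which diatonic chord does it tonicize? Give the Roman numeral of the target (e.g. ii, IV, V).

The chord is a major triad on B.
A dominant resolves down a perfect fifth: B → E. In C major, E is scale degree 3, i.e. iii.

iii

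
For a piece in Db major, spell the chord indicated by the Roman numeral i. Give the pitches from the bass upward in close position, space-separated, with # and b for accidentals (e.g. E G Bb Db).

Scale degree 1 in Db major is Db; here the chord built on it is altered to a minor triad. i is the minor tonic, borrowed from the parallel minor.
So the chord is Db-Fb-Ab.

Db Fb Ab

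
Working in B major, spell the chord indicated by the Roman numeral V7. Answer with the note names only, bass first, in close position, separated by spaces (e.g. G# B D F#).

In B major, the dominant is F#, and the diatonic chord built there is a dominant seventh chord.
That chord is spelled F#-A#-C#-E.

F# A# C# E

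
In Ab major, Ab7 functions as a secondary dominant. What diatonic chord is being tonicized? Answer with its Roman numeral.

The chord is a dominant seventh chord on Ab.
A dominant resolves down a perfect fifth: Ab → Db. In Ab major, Db is scale degree 4, i.e. IV.

IV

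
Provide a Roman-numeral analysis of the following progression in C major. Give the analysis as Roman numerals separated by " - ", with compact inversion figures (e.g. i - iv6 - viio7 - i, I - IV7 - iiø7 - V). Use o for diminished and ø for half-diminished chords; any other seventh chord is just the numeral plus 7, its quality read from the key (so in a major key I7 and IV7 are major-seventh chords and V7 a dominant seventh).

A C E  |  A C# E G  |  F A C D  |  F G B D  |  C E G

vi - V7/ii - ii65 - V42 - I

A-C-E: minor triad on A = scale degree 6 → vi.
A-C#-E-G: chromatic; A is V of ii, so V7/ii.
F-A-C-D: root D is the supertonic; minor seventh chord there is ii65.
F-G-B-D has root G, degree 5 in C major, so V42.
C-E-G: root C is the tonic; major triad there is I.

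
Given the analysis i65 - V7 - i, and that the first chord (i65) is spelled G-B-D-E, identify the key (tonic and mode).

E minor

The anchor chord is a minor seventh chord on E, labeled i65.
If E is scale degree 1 and the mode makes that degree carry a minor seventh chord, the tonic is E and the mode is minor.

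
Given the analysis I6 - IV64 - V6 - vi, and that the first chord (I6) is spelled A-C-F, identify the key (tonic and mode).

F major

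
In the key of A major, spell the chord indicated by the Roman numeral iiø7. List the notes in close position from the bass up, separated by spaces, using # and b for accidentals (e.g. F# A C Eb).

B D F A

iiø7 is the half-diminished supertonic seventh, borrowed from the parallel minor. In A major that root is B.
So the chord is B-D-F-A.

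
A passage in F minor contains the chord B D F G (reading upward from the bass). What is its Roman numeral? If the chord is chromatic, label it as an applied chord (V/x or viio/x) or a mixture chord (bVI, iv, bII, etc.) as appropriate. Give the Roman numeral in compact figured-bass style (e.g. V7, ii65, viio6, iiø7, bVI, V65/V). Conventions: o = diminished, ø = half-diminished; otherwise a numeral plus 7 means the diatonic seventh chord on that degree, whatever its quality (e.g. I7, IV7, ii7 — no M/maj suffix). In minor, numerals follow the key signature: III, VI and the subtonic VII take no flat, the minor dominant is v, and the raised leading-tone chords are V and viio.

The pitches G-B-D-F form a dominant seventh chord rooted on G.
G is not a diatonic chord root with this quality in F minor, but it lies a perfect fifth above C (V), so the chord functions as an applied dominant of V.
With B in the bass the chord is in first inversion, so the figured bass is 65.

V65/V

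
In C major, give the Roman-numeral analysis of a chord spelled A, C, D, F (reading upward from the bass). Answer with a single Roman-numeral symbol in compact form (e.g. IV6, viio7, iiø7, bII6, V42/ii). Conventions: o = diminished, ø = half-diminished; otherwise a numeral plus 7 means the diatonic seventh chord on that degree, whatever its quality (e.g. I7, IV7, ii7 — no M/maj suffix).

ii43

The pitches D-F-A-C form a minor seventh chord rooted on D.
D is scale degree 2 in C major, and a minor seventh chord on that degree is written ii7.
With A in the bass the chord is in second inversion, so the figured bass is 43.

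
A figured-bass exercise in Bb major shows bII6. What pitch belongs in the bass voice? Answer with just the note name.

bII in Bb major has root Cb; the chord is Cb-Eb-Gb.
The figure 6 means first inversion — the third is in the bass.

Eb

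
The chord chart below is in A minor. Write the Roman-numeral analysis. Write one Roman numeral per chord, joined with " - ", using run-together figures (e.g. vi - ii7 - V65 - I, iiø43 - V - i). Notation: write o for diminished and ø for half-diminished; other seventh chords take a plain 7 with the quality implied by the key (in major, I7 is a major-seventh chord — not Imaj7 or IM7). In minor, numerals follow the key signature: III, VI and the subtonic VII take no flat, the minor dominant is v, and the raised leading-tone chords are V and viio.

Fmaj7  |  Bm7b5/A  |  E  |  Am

Fmaj7: root F is the submediant; major seventh chord there is VI7.
Bm7b5/A has root B, degree 2 in A minor, so iiø42.
E has root E, degree 5 in A minor, so V.
Am: minor triad on A = scale degree 1 → i.

VI7 - iiø42 - V - i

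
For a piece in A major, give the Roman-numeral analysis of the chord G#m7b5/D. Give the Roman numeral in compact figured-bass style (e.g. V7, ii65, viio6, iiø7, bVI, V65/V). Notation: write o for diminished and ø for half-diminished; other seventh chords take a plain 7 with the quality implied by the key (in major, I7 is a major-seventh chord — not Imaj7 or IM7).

viiø43

The pitches G#-B-D-F# form a half-diminished seventh chord rooted on G#.
In A major, G# is the leading tone; the diatonic half-diminished seventh chord there is viiø7.
With D in the bass the chord is in second inversion, so the figured bass is 43.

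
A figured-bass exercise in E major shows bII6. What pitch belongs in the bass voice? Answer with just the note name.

A

bII in E major has root F; the chord is F-A-C.
The figure 6 means first inversion — the third is in the bass.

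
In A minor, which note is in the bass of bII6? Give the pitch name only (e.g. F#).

D

bII in A minor has root Bb; the chord is Bb-D-F.
The figure 6 means first inversion — the third is in the bass.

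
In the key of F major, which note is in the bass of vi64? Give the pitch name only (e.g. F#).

A

vi in F major has root D; the chord is D-F-A.
The figure 64 means second inversion — the fifth is in the bass.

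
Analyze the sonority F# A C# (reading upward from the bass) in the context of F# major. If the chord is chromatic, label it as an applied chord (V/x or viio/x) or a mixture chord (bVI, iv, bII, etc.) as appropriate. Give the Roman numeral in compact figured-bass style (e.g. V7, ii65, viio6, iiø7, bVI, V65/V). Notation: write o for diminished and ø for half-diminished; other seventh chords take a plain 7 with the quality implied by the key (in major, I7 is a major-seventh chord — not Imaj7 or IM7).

i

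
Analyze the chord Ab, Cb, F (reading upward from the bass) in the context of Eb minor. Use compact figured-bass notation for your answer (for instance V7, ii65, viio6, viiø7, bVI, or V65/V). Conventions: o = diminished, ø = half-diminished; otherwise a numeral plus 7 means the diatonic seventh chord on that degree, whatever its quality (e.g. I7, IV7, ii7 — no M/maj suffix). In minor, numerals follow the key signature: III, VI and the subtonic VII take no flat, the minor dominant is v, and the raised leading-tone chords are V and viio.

iio6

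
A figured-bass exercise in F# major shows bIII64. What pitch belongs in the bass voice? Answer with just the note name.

E

bIII in F# major has root A; the chord is A-C#-E.
The figure 64 means second inversion — the fifth is in the bass.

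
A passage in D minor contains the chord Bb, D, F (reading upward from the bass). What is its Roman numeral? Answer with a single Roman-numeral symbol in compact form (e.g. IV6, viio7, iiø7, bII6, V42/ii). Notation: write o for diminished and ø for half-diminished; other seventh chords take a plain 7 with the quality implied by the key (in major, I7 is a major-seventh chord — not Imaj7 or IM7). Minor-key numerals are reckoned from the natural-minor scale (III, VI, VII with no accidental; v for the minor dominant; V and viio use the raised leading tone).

VI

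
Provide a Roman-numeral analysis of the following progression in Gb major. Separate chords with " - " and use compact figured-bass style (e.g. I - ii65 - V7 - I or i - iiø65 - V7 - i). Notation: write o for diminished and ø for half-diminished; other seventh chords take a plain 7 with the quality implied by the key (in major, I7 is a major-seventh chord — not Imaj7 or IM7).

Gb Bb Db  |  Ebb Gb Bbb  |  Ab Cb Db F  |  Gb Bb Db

Gb-Bb-Db has root Gb, degree 1 in Gb major, so I.
Ebb-Gb-Bbb is non-diatonic — bVI, a mixture chord from Gb minor.
Ab-Cb-Db-F: root Db is the dominant; dominant seventh chord there is V43.
Gb-Bb-Db: root Gb is the tonic; major triad there is I.

I - bVI - V43 - I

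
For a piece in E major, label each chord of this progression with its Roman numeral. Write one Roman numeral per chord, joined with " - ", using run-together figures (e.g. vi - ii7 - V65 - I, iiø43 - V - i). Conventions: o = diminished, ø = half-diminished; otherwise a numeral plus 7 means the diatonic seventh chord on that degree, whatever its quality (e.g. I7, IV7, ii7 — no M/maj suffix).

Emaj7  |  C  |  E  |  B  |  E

I7 - bVI - I - V - I

Emaj7: major seventh chord on E = scale degree 1 → I7.
C: major triad on C — chromatic; bVI (borrowed from the parallel minor).
E: major triad on E = scale degree 1 → I.
B: root B is the dominant; major triad there is V.
E: root E is the tonic; major triad there is I.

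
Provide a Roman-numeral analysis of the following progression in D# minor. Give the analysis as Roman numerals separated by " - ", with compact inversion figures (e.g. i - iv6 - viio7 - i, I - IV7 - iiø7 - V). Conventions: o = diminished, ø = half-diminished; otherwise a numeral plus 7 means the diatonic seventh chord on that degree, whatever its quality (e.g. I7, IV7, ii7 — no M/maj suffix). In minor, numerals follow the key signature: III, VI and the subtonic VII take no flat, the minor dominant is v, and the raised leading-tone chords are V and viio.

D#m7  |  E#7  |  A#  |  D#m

D#m7 has root D#, degree 1 in D# minor, so i7.
E#7: chromatic; E# is V of V, so V7/V.
A#: major triad on A# = scale degree 5 → V.
D#m has root D#, degree 1 in D# minor, so i.

i7 - V7/V - V - i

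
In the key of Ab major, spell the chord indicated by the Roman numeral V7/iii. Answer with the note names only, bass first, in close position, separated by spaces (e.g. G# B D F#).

G B D F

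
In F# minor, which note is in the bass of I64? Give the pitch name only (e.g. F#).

C#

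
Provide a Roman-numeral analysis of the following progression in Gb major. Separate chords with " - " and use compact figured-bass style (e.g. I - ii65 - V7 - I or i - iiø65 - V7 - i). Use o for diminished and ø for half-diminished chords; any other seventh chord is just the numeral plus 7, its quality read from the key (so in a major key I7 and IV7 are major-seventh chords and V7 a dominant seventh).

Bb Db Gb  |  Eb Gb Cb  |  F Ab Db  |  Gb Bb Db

I6 - IV6 - V6 - I

Bb-Db-Gb has root Gb, degree 1 in Gb major, so I6.
Eb-Gb-Cb has root Cb, degree 4 in Gb major, so IV6.
F-Ab-Db: root Db is the dominant; major triad there is V6.
Gb-Bb-Db: root Gb is the tonic; major triad there is I.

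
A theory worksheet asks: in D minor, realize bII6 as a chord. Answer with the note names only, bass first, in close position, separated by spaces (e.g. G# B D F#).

Scale degree 2 in D minor is E; lowering it a half step gives Eb. bII6 is the Neapolitan sixth — a major triad on the lowered second degree, here in its customary first inversion.
So the chord is Eb-G-Bb, a major triad.
With the 6 figure the chord is in first inversion; from the bass G upward in close position it reads G-Bb-Eb.

G Bb Eb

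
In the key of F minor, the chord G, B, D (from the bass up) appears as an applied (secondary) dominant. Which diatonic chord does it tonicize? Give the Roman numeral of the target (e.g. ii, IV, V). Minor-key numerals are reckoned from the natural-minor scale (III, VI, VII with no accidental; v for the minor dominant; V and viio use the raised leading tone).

V

The chord is a major triad on G.
A dominant resolves down a perfect fifth: G → C. In F minor, C is scale degree 5, i.e. V.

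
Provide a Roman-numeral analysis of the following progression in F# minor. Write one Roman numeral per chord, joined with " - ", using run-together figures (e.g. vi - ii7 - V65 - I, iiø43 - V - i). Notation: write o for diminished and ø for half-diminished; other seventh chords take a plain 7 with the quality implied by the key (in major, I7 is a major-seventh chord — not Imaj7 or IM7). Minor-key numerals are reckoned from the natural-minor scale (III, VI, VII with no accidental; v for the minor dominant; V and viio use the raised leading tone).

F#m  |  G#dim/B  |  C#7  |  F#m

i - iio6 - V7 - i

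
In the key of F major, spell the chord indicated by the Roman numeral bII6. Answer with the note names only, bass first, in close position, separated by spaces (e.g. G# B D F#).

bII6 is the Neapolitan sixth — a major triad on the lowered second degree, here in its customary first inversion. In F major that root is Gb.
So the chord is Gb-Bb-Db, a major triad.
With the 6 figure the chord is in first inversion; from the bass Bb upward in close position it reads Bb-Db-Gb.

Bb Db Gb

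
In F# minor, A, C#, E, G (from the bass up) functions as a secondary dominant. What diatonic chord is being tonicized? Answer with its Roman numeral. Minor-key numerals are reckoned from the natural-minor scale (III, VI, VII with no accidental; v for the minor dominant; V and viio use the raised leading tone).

VI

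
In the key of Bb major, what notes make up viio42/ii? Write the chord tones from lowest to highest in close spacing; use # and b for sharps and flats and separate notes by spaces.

Ab B D F

The slash marks an applied leading-tone chord: viio of ii. In Bb major, ii is C, so the leading tone to it is B, a half step below.
Building a fully diminished seventh chord on B gives B-D-F-Ab.
The figured bass 42 indicates third inversion, placing the seventh (Ab) in the bass: Ab-B-D-F.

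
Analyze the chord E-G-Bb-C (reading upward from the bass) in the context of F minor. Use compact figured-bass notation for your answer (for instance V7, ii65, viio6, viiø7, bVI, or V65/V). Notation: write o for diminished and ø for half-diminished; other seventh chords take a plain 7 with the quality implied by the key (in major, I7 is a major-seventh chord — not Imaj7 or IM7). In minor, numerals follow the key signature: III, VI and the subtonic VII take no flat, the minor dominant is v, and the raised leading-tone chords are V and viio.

Stacked in thirds the chord is C-E-G-Bb: a dominant seventh chord on C.
C is scale degree 5 in F minor, and a dominant seventh chord on that degree is written V7.
With E in the bass the chord is in first inversion, so the figured bass is 65.

V65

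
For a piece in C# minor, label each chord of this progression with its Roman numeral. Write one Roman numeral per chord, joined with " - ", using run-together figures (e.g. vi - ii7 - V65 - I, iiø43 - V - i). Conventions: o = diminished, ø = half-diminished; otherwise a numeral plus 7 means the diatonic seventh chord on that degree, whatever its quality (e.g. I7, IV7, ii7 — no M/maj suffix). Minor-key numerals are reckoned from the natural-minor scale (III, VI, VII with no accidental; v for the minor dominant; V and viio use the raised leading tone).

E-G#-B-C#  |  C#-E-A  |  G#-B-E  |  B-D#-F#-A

E-G#-B-C#: root C# is the tonic; minor seventh chord there is i65.
C#-E-A: major triad on A = scale degree 6 → VI6.
G#-B-E: root E is the mediant; major triad there is III6.
B-D#-F#-A: root B is the subtonic; dominant seventh chord there is VII7.

i65 - VI6 - III6 - VII7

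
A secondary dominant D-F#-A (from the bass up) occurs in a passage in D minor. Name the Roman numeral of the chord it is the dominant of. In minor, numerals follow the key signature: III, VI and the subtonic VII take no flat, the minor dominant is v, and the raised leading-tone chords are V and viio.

The chord is a major triad on D.
A dominant resolves down a perfect fifth: D → G. In D minor, G is scale degree 4, i.e. iv.

iv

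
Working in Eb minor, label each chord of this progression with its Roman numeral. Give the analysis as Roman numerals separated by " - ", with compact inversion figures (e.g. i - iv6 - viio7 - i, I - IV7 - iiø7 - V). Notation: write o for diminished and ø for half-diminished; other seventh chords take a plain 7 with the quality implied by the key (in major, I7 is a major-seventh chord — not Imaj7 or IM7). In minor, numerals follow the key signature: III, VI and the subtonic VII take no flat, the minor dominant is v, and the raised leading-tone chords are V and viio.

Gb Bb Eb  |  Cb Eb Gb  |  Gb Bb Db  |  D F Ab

i6 - VI - III - viio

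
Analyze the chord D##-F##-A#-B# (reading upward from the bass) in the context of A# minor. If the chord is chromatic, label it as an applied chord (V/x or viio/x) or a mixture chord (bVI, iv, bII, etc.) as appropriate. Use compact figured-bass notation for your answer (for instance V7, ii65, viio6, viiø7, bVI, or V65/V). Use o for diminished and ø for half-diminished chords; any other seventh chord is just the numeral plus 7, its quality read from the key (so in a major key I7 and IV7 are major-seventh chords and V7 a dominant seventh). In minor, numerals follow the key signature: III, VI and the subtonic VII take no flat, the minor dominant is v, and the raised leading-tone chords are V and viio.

The pitches B#-D##-F##-A# form a dominant seventh chord rooted on B#.
B# is not a diatonic chord root with this quality in A# minor, but it lies a perfect fifth above E# (V), so the chord functions as an applied dominant of V.
With D## in the bass the chord is in first inversion, so the figured bass is 65.

V65/V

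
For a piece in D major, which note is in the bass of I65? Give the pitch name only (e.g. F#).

F#

I in D major has root D; the chord is D-F#-A-C#.
The figure 65 means first inversion — the third is in the bass.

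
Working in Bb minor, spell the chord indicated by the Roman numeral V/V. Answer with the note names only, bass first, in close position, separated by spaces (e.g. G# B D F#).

C E G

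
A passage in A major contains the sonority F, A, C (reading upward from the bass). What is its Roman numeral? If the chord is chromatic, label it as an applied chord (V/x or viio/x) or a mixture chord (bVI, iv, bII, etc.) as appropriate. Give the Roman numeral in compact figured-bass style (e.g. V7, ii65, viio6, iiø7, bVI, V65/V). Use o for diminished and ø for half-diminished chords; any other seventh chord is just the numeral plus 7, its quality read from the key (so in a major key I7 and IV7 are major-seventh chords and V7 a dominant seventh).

Stacked in thirds the chord is F-A-C: a major triad on F.
F is the lowered sixth degree of A major (diatonic 6 would be F#). This is a major triad on the lowered sixth degree, borrowed from the parallel minor.

bVI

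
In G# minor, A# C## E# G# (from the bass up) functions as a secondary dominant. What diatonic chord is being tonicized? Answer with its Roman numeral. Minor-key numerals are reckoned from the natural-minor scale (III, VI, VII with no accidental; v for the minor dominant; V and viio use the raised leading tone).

V

The chord is a dominant seventh chord on A#.
A dominant resolves down a perfect fifth: A# → D#. In G# minor, D# is scale degree 5, i.e. V.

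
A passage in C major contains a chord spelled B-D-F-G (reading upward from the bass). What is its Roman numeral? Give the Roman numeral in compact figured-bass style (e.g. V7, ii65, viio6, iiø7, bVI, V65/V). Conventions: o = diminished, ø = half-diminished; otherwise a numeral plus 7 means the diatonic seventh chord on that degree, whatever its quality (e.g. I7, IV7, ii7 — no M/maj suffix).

The pitches G-B-D-F form a dominant seventh chord rooted on G.
G is scale degree 5 in C major, and a dominant seventh chord on that degree is written V7.
With B in the bass the chord is in first inversion, so the figured bass is 65.

V65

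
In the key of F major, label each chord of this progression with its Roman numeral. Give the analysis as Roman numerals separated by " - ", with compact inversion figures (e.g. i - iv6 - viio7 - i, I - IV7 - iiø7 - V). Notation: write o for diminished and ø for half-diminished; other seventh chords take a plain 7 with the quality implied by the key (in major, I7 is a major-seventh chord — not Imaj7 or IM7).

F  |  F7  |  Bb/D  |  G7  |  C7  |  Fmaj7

F: major triad on F = scale degree 1 → I.
F7: chromatic; F is V of IV, so V7/IV.
Bb/D: root Bb is the subdominant; major triad there is IV6.
G7 is the secondary dominant of V (dominant seventh chord on G): V7/V.
C7 has root C, degree 5 in F major, so V7.
Fmaj7: major seventh chord on F = scale degree 1 → I7.

I - V7/IV - IV6 - V7/V - V7 - I7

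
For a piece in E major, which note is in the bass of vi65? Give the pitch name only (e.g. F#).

vi in E major has root C#; the chord is C#-E-G#-B.
The figure 65 means first inversion — the third is in the bass.

E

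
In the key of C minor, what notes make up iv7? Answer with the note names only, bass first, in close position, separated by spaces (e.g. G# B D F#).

F Ab C Eb

The numeral's case and figure indicate a minor seventh chord. In C minor its root, scale degree 4, is F.
Stacking thirds from F gives F-Ab-C-Eb.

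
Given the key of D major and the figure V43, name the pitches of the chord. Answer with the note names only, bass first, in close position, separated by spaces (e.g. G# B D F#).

The numeral's case and figure indicate a dominant seventh chord. In D major its root, the fifth degree, is A.
That chord is spelled A-C#-E-G.
The figured bass 43 indicates second inversion, placing the fifth (E) in the bass: E-G-A-C#.

E G A C#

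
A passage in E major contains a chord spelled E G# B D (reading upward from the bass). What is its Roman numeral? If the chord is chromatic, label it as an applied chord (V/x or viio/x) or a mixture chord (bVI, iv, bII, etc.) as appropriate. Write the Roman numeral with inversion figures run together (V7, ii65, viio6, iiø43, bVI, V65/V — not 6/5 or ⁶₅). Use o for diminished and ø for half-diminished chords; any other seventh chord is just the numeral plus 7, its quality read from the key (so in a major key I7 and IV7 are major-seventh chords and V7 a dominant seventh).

V7/IV

The pitches E-G#-B-D form a dominant seventh chord rooted on E.
E is not a diatonic chord root with this quality in E major, but it lies a perfect fifth above A (IV), so the chord functions as an applied dominant of IV.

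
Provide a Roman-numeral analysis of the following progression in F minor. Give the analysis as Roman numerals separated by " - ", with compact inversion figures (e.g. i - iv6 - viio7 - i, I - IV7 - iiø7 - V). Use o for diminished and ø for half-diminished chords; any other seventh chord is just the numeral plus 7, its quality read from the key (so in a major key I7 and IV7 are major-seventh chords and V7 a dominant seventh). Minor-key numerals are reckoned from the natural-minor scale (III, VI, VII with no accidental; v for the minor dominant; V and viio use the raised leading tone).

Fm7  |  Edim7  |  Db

i7 - viio7 - VI

Fm7: minor seventh chord on F = scale degree 1 → i7.
Edim7: root E is the leading tone; fully diminished seventh chord there is viio7.
Db: major triad on Db = scale degree 6 → VI.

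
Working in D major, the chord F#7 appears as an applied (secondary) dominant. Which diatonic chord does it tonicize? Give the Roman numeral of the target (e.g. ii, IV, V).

The chord is a dominant seventh chord on F#.
A dominant resolves down a perfect fifth: F# → B. In D major, B is scale degree 6, i.e. vi.

vi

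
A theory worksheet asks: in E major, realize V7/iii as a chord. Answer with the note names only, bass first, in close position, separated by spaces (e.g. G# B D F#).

The slash means an applied dominant: we want the dominant of iii. In E major, iii is G# minor, and its dominant is built on D#.
Building a dominant seventh chord on D# gives D#-F##-A#-C#.

D# F## A# C#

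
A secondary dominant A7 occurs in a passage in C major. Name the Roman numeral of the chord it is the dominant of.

ii

The chord is a dominant seventh chord on A.
A dominant resolves down a perfect fifth: A → D. In C major, D is scale degree 2, i.e. ii.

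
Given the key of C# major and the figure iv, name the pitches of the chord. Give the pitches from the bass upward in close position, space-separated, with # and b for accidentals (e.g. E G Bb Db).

Scale degree 4 in C# major is F#; here the chord built on it is altered to a minor triad. iv is the minor subdominant, borrowed from the parallel minor.
So the chord is F#-A-C#, a minor triad.

F# A C#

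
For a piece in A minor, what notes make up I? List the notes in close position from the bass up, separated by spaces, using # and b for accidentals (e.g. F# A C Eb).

A C# E

Scale degree 1 in A minor is A; here the chord built on it is altered to a major triad. I is the major tonic (Picardy third), borrowed from the parallel major.
So the chord is A-C#-E, a major triad.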